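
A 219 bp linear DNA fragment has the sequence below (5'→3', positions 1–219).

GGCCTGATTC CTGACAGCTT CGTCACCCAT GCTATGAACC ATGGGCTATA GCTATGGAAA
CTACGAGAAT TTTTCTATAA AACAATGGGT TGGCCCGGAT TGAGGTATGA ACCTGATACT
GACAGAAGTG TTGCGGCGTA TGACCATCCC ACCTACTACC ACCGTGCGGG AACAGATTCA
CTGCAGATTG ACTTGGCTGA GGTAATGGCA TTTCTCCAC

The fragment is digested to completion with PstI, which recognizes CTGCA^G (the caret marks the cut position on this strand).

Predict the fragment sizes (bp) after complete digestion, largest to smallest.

185, 34 bp

The PstI site (CTGCAG) starts at position 181.
PstI cuts after base 5 of each site (before the last base), so after position 185.
Linear molecule, 1 cut → 2 fragments:
  1–185 → 185 bp
  186–219 → 34 bp
Sorted largest to smallest: 185, 34 bp.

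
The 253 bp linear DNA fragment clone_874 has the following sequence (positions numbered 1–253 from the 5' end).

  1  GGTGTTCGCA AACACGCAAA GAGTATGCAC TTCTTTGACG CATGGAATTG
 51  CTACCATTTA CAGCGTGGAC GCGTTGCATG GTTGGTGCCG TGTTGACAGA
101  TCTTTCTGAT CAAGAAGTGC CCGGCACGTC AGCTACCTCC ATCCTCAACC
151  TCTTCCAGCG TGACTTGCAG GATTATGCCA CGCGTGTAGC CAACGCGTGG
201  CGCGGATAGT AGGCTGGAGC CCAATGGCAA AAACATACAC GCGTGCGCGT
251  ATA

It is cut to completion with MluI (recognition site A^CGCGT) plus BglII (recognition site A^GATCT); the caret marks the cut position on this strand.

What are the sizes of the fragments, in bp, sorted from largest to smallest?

MluI sites (ACGCGT) start at positions 69, 180, 193, 239.
MluI cuts after the first base of each site, so after positions 69, 180, 193, 239.
The BglII site (AGATCT) starts at position 98.
BglII cuts after the first base of each site, so after position 98.
Combined cut positions: 69, 98, 180, 193, 239.
Linear molecule, 5 cuts → 6 fragments:
  1–69 → 69 bp
  70–98 → 29 bp
  99–180 → 82 bp
  181–193 → 13 bp
  194–239 → 46 bp
  240–253 → 14 bp
Sorted largest to smallest: 82, 69, 46, 29, 14, 13 bp.

82, 69, 46, 29, 14, 13 bp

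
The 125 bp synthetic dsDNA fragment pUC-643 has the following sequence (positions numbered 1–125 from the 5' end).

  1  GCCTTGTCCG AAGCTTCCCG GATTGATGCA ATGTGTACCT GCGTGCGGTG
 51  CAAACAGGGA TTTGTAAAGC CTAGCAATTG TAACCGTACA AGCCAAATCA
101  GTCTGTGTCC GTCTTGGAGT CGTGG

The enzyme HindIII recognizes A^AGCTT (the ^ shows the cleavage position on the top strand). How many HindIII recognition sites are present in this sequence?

1

AAGCTT occurs starting at position 11.
HindIII cuts at 1 site.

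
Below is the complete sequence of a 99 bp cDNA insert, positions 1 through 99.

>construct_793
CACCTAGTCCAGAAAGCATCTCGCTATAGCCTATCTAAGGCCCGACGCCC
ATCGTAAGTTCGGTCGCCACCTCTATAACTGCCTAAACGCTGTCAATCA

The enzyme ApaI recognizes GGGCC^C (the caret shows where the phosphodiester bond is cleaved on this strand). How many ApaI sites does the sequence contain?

No occurrence of GGGCCC is present in the sequence.
ApaI does not cut: 0 sites.

0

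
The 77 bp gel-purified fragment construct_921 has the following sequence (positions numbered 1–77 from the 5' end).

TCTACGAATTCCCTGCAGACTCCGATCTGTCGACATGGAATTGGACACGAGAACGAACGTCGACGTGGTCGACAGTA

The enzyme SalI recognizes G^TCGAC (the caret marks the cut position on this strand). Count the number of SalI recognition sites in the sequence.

3

GTCGAC occurs starting at positions 29, 59, 68.
SalI cuts at 3 sites.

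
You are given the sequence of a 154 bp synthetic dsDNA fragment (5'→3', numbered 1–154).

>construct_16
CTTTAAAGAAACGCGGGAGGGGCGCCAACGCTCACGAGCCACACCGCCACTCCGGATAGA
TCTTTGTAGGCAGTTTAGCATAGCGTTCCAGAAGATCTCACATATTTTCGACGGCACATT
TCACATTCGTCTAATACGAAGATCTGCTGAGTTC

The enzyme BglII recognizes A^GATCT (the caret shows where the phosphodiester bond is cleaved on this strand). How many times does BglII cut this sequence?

AGATCT occurs starting at positions 58, 93, 140.
BglII cuts at 3 sites.

3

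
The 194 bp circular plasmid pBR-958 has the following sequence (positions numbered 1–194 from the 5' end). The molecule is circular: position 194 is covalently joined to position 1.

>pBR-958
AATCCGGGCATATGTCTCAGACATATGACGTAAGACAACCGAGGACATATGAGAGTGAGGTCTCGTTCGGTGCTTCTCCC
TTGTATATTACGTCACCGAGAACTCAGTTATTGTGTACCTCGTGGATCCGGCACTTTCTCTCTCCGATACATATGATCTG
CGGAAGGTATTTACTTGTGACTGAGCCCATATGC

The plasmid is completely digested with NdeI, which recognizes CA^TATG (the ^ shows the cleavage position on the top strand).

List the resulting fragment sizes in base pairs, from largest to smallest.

NdeI sites (CATATG) start at positions 9, 22, 46, 150, 188.
NdeI cuts after base 2 of each site, so after positions 10, 23, 47, 151, 189.
Circular molecule, 5 cuts → 5 fragments:
  11–23 → 13 bp
  24–47 → 24 bp
  48–151 → 104 bp
  152–189 → 38 bp
  190–194 then 1–10 → 5 + 10 = 15 bp
Sorted largest to smallest: 104, 38, 24, 15, 13 bp.

104, 38, 24, 15, 13 bp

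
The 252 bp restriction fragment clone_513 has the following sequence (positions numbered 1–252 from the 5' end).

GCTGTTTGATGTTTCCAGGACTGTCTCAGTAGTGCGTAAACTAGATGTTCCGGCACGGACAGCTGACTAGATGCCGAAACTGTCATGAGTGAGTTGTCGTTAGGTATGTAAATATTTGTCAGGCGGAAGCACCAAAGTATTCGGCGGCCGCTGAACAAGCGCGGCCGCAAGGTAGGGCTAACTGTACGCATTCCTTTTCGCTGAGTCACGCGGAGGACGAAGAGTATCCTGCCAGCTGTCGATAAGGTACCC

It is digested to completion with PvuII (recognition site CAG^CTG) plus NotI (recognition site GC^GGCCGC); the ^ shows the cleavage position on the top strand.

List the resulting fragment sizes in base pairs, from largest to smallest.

83, 73, 62, 17, 17 bp

PvuII sites (CAGCTG) start at positions 60, 233.
PvuII cuts after base 3 of each site, so after positions 62, 235.
NotI sites (GCGGCCGC) start at positions 144, 161.
NotI cuts after base 2 of each site, so after positions 145, 162.
Combined cut positions: 62, 145, 162, 235.
Linear molecule, 4 cuts → 5 fragments:
  1–62 → 62 bp
  63–145 → 83 bp
  146–162 → 17 bp
  163–235 → 73 bp
  236–252 → 17 bp
Sorted largest to smallest: 83, 73, 62, 17, 17 bp.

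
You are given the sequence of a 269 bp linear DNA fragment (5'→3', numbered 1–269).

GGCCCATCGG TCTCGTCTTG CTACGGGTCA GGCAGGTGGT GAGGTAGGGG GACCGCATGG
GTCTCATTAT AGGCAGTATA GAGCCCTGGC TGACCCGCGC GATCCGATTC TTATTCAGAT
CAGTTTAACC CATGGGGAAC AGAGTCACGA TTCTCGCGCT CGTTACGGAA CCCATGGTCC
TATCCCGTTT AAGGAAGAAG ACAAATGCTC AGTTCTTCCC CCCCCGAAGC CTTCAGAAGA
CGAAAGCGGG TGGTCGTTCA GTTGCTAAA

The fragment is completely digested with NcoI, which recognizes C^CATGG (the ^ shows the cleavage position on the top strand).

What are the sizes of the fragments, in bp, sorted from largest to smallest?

130, 97, 42 bp

NcoI sites (CCATGG) start at positions 130, 172.
NcoI cuts after the first base of each site, so after positions 130, 172.
Linear molecule, 2 cuts → 3 fragments:
  1–130 → 130 bp
  131–172 → 42 bp
  173–269 → 97 bp
Sorted largest to smallest: 130, 97, 42 bp.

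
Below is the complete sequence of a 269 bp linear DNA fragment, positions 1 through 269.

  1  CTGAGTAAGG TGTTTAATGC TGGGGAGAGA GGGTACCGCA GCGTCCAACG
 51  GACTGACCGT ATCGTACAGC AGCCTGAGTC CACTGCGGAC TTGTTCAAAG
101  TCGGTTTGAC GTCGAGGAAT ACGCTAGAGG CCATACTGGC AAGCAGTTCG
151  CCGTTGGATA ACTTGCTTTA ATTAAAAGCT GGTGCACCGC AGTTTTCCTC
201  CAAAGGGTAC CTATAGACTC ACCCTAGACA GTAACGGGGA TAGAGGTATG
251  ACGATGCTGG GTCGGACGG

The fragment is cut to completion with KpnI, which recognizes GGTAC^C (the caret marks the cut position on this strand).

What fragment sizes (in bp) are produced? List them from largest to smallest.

174, 59, 36 bp

KpnI sites (GGTACC) start at positions 32, 206.
KpnI cuts after base 5 of each site (before the last base), so after positions 36, 210.
Linear molecule, 2 cuts → 3 fragments:
  1–36 → 36 bp
  37–210 → 174 bp
  211–269 → 59 bp
Sorted largest to smallest: 174, 59, 36 bp.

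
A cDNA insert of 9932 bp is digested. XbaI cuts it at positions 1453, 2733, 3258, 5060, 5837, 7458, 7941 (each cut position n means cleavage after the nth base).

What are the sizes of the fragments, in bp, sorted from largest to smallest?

1991, 1802, 1621, 1453, 1280, 777, 525, 483 bp

Linear molecule, 7 cuts → 8 fragments:
  1453 − 0 = 1453 bp
  2733 − 1453 = 1280 bp
  3258 − 2733 = 525 bp
  5060 − 3258 = 1802 bp
  5837 − 5060 = 777 bp
  7458 − 5837 = 1621 bp
  7941 − 7458 = 483 bp
  9932 − 7941 = 1991 bp
Sorted largest to smallest: 1991, 1802, 1621, 1453, 1280, 777, 525, 483 bp.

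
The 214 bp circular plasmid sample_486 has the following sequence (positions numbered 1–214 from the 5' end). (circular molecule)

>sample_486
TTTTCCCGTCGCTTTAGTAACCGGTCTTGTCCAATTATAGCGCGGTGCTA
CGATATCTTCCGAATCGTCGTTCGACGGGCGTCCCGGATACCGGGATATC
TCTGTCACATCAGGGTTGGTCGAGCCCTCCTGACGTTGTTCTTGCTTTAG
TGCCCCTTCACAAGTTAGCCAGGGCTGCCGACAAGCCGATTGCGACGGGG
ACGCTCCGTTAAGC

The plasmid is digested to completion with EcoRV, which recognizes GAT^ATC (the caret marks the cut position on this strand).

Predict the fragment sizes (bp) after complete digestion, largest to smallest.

EcoRV sites (GATATC) start at positions 52, 95.
EcoRV cuts after base 3 of each site, so after positions 54, 97.
Circular molecule, 2 cuts → 2 fragments:
  55–97 → 43 bp
  98–214 then 1–54 → 117 + 54 = 171 bp
Sorted largest to smallest: 171, 43 bp.

171, 43 bp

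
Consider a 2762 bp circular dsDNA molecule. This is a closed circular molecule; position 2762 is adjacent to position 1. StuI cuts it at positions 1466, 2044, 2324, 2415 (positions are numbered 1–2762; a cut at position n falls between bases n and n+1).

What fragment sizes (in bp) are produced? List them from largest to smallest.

1813, 578, 280, 91 bp

Circular molecule, 4 cuts → 4 fragments:
  2044 − 1466 = 578 bp
  2324 − 2044 = 280 bp
  2415 − 2324 = 91 bp
  wrap: 2762 − 2415 + 1466 = 1813 bp
Sorted largest to smallest: 1813, 578, 280, 91 bp.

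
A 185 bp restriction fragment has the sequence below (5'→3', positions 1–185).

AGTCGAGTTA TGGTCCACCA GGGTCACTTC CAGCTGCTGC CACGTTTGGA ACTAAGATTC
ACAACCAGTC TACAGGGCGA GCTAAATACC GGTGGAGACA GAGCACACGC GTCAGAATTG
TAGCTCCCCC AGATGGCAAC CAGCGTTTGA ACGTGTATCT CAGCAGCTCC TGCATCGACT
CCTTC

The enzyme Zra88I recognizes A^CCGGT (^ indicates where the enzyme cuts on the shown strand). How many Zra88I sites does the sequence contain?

1

ACCGGT occurs starting at position 88.
Zra88I cuts at 1 site.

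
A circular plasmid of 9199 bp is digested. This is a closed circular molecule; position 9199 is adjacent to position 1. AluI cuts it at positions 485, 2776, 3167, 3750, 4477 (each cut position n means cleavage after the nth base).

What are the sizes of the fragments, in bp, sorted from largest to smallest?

5207, 2291, 727, 583, 391 bp

Circular molecule, 5 cuts → 5 fragments:
  2776 − 485 = 2291 bp
  3167 − 2776 = 391 bp
  3750 − 3167 = 583 bp
  4477 − 3750 = 727 bp
  wrap: 9199 − 4477 + 485 = 5207 bp
Sorted largest to smallest: 5207, 2291, 727, 583, 391 bp.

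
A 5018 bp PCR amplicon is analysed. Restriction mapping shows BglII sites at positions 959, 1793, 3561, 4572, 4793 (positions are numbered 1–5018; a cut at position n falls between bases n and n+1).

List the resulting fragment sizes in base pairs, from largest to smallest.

Linear molecule, 5 cuts → 6 fragments:
  959 − 0 = 959 bp
  1793 − 959 = 834 bp
  3561 − 1793 = 1768 bp
  4572 − 3561 = 1011 bp
  4793 − 4572 = 221 bp
  5018 − 4793 = 225 bp
Sorted largest to smallest: 1768, 1011, 959, 834, 225, 221 bp.

1768, 1011, 959, 834, 225, 221 bp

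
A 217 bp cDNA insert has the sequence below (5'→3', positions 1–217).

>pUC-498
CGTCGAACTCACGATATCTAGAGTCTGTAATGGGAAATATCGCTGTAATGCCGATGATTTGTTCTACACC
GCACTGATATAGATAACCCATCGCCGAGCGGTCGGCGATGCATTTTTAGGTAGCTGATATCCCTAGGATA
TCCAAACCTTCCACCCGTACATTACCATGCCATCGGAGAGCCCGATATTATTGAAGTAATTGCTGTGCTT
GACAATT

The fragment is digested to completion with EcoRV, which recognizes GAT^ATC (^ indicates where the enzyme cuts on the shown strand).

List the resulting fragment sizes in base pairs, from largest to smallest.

113, 78, 15, 11 bp

EcoRV sites (GATATC) start at positions 13, 126, 137.
EcoRV cuts after base 3 of each site, so after positions 15, 128, 139.
Linear molecule, 3 cuts → 4 fragments:
  1–15 → 15 bp
  16–128 → 113 bp
  129–139 → 11 bp
  140–217 → 78 bp
Sorted largest to smallest: 113, 78, 15, 11 bp.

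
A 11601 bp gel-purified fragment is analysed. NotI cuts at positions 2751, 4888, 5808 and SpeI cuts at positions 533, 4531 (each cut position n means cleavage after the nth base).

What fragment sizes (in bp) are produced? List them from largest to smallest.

5793, 2218, 1780, 920, 533, 357 bp

Combined cut positions (sorted): 533, 2751, 4531, 4888, 5808.
Linear molecule, 5 cuts → 6 fragments:
  533 − 0 = 533 bp
  2751 − 533 = 2218 bp
  4531 − 2751 = 1780 bp
  4888 − 4531 = 357 bp
  5808 − 4888 = 920 bp
  11601 − 5808 = 5793 bp
Sorted largest to smallest: 5793, 2218, 1780, 920, 533, 357 bp.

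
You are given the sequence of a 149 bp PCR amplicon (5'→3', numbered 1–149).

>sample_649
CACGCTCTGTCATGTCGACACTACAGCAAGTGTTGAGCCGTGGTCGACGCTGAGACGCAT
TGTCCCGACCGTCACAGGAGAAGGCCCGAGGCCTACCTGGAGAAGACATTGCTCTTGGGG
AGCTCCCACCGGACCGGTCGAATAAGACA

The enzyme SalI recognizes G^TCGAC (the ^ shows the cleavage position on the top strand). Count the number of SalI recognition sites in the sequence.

2

GTCGAC occurs starting at positions 14, 43.
SalI cuts at 2 sites.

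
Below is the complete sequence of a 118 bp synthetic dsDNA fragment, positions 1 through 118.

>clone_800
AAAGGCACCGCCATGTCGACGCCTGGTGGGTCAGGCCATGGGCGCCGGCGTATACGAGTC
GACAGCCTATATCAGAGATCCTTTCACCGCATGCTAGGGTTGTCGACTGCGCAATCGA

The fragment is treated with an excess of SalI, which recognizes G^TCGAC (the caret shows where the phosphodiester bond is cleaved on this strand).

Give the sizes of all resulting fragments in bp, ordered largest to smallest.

SalI sites (GTCGAC) start at positions 15, 58, 102.
SalI cuts after the first base of each site, so after positions 15, 58, 102.
Linear molecule, 3 cuts → 4 fragments:
  1–15 → 15 bp
  16–58 → 43 bp
  59–102 → 44 bp
  103–118 → 16 bp
Sorted largest to smallest: 44, 43, 16, 15 bp.

44, 43, 16, 15 bp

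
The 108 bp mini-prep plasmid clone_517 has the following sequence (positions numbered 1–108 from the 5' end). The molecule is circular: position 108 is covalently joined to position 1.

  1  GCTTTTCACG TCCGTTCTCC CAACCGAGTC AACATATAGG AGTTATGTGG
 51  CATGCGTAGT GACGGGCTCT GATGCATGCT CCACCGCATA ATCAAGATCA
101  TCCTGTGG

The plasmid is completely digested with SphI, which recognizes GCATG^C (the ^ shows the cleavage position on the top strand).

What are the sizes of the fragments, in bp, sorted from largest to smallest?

84, 24 bp

SphI sites (GCATGC) start at positions 50, 74.
SphI cuts after base 5 of each site (before the last base), so after positions 54, 78.
Circular molecule, 2 cuts → 2 fragments:
  55–78 → 24 bp
  79–108 then 1–54 → 30 + 54 = 84 bp
Sorted largest to smallest: 84, 24 bp.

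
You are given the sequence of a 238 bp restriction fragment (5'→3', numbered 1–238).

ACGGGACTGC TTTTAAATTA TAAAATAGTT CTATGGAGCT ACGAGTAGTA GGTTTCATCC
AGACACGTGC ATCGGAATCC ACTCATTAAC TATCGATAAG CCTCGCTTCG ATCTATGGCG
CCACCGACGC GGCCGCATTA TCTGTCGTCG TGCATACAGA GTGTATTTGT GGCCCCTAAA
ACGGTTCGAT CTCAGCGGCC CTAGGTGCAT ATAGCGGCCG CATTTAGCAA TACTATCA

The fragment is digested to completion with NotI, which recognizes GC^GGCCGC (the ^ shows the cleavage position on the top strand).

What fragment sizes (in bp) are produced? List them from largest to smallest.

NotI sites (GCGGCCGC) start at positions 129, 214.
NotI cuts after base 2 of each site, so after positions 130, 215.
Linear molecule, 2 cuts → 3 fragments:
  1–130 → 130 bp
  131–215 → 85 bp
  216–238 → 23 bp
Sorted largest to smallest: 130, 85, 23 bp.

130, 85, 23 bp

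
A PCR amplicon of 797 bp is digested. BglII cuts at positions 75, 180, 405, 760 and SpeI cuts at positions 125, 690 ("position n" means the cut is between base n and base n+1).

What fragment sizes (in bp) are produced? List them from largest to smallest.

285, 225, 75, 70, 55, 50, 37 bp

Combined cut positions (sorted): 75, 125, 180, 405, 690, 760.
Linear molecule, 6 cuts → 7 fragments:
  75 − 0 = 75 bp
  125 − 75 = 50 bp
  180 − 125 = 55 bp
  405 − 180 = 225 bp
  690 − 405 = 285 bp
  760 − 690 = 70 bp
  797 − 760 = 37 bp
Sorted largest to smallest: 285, 225, 75, 70, 55, 50, 37 bp.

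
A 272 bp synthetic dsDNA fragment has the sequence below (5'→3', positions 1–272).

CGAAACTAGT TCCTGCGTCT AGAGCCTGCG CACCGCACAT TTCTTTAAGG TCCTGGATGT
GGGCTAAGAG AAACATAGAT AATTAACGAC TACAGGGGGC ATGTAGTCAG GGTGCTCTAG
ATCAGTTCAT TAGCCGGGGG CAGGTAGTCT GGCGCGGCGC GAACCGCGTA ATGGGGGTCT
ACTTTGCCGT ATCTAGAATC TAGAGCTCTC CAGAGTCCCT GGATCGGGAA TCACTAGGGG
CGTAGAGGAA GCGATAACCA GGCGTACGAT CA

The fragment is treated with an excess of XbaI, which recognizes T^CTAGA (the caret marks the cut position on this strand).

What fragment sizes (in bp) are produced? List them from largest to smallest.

98, 76, 73, 18, 7 bp

XbaI sites (TCTAGA) start at positions 18, 116, 192, 199.
XbaI cuts after the first base of each site, so after positions 18, 116, 192, 199.
Linear molecule, 4 cuts → 5 fragments:
  1–18 → 18 bp
  19–116 → 98 bp
  117–192 → 76 bp
  193–199 → 7 bp
  200–272 → 73 bp
Sorted largest to smallest: 98, 76, 73, 18, 7 bp.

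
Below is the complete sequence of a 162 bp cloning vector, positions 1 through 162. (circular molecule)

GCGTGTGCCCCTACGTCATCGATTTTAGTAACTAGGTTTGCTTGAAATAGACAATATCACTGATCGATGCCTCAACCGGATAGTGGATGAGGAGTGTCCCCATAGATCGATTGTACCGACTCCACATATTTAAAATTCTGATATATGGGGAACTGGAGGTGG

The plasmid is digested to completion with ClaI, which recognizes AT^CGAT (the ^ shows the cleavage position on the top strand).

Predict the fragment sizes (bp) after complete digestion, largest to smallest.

ClaI sites (ATCGAT) start at positions 18, 63, 106.
ClaI cuts after base 2 of each site, so after positions 19, 64, 107.
Circular molecule, 3 cuts → 3 fragments:
  20–64 → 45 bp
  65–107 → 43 bp
  108–162 then 1–19 → 55 + 19 = 74 bp
Sorted largest to smallest: 74, 45, 43 bp.

74, 45, 43 bp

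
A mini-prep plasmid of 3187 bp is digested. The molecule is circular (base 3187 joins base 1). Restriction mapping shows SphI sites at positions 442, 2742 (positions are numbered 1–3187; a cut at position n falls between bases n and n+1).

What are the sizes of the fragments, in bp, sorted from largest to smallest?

Circular molecule, 2 cuts → 2 fragments:
  2742 − 442 = 2300 bp
  wrap: 3187 − 2742 + 442 = 887 bp
Sorted largest to smallest: 2300, 887 bp.

2300, 887 bp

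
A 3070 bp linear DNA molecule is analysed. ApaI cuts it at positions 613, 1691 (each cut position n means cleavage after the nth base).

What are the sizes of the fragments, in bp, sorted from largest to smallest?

Linear molecule, 2 cuts → 3 fragments:
  613 − 0 = 613 bp
  1691 − 613 = 1078 bp
  3070 − 1691 = 1379 bp
Sorted largest to smallest: 1379, 1078, 613 bp.

1379, 1078, 613 bp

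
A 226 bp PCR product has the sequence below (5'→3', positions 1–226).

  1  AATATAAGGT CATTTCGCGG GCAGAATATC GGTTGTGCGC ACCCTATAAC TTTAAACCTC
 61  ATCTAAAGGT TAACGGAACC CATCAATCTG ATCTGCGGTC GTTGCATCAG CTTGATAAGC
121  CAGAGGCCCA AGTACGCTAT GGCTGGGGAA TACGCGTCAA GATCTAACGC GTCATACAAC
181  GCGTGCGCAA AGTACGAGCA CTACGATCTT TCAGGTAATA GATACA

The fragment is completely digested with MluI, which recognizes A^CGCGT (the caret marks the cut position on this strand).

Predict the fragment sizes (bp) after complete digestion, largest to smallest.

MluI sites (ACGCGT) start at positions 152, 167, 179.
MluI cuts after the first base of each site, so after positions 152, 167, 179.
Linear molecule, 3 cuts → 4 fragments:
  1–152 → 152 bp
  153–167 → 15 bp
  168–179 → 12 bp
  180–226 → 47 bp
Sorted largest to smallest: 152, 47, 15, 12 bp.

152, 47, 15, 12 bp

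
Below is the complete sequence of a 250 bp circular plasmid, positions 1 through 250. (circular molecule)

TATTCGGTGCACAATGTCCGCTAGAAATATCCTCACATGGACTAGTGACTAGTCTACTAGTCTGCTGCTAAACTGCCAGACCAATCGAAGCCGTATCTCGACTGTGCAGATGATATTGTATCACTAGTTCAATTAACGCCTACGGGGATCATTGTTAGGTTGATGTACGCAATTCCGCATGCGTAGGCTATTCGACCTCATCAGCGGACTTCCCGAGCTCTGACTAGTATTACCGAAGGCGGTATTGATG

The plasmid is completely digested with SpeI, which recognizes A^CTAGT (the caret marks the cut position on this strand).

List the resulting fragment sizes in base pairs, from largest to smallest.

SpeI sites (ACTAGT) start at positions 41, 48, 56, 123, 223.
SpeI cuts after the first base of each site, so after positions 41, 48, 56, 123, 223.
Circular molecule, 5 cuts → 5 fragments:
  42–48 → 7 bp
  49–56 → 8 bp
  57–123 → 67 bp
  124–223 → 100 bp
  224–250 then 1–41 → 27 + 41 = 68 bp
Sorted largest to smallest: 100, 68, 67, 8, 7 bp.

100, 68, 67, 8, 7 bp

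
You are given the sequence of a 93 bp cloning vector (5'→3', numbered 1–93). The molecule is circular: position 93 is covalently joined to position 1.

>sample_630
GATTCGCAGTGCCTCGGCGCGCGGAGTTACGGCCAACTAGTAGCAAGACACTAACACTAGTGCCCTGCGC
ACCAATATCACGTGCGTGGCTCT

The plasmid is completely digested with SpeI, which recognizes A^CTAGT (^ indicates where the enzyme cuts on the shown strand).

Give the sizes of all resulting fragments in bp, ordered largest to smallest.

73, 20 bp

SpeI sites (ACTAGT) start at positions 36, 56.
SpeI cuts after the first base of each site, so after positions 36, 56.
Circular molecule, 2 cuts → 2 fragments:
  37–56 → 20 bp
  57–93 then 1–36 → 37 + 36 = 73 bp
Sorted largest to smallest: 73, 20 bp.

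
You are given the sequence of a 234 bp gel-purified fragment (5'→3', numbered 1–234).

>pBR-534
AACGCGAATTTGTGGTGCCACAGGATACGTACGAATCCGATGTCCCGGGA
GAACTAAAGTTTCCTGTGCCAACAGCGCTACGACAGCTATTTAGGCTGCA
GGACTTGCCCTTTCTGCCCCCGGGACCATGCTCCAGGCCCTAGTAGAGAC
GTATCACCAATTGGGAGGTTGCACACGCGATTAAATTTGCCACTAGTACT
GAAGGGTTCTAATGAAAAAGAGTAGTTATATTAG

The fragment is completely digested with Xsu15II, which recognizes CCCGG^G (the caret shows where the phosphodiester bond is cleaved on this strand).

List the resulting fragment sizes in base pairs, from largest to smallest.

Xsu15II sites (CCCGGG) start at positions 44, 119.
Xsu15II cuts after base 5 of each site (before the last base), so after positions 48, 123.
Linear molecule, 2 cuts → 3 fragments:
  1–48 → 48 bp
  49–123 → 75 bp
  124–234 → 111 bp
Sorted largest to smallest: 111, 75, 48 bp.

111, 75, 48 bp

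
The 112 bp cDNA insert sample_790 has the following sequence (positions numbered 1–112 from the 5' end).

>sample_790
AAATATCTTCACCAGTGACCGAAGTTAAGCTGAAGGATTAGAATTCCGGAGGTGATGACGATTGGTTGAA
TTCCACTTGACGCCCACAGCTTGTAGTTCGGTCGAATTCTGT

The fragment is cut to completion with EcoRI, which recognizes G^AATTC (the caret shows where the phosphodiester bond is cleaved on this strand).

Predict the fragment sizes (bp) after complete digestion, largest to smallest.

41, 36, 27, 8 bp

EcoRI sites (GAATTC) start at positions 41, 68, 104.
EcoRI cuts after the first base of each site, so after positions 41, 68, 104.
Linear molecule, 3 cuts → 4 fragments:
  1–41 → 41 bp
  42–68 → 27 bp
  69–104 → 36 bp
  105–112 → 8 bp
Sorted largest to smallest: 41, 36, 27, 8 bp.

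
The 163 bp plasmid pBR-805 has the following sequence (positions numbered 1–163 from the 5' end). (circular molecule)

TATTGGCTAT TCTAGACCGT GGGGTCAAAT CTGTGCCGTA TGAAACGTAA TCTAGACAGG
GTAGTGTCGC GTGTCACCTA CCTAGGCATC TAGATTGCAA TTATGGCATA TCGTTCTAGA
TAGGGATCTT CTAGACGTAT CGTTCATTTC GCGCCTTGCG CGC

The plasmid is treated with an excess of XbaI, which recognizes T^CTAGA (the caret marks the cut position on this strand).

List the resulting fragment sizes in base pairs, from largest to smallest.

44, 40, 38, 26, 15 bp

XbaI sites (TCTAGA) start at positions 11, 51, 89, 115, 130.
XbaI cuts after the first base of each site, so after positions 11, 51, 89, 115, 130.
Circular molecule, 5 cuts → 5 fragments:
  12–51 → 40 bp
  52–89 → 38 bp
  90–115 → 26 bp
  116–130 → 15 bp
  131–163 then 1–11 → 33 + 11 = 44 bp
Sorted largest to smallest: 44, 40, 38, 26, 15 bp.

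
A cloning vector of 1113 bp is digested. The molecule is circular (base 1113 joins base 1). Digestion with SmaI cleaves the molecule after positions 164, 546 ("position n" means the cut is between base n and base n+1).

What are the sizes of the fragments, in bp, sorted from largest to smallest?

731, 382 bp

Circular molecule, 2 cuts → 2 fragments:
  546 − 164 = 382 bp
  wrap: 1113 − 546 + 164 = 731 bp
Sorted largest to smallest: 731, 382 bp.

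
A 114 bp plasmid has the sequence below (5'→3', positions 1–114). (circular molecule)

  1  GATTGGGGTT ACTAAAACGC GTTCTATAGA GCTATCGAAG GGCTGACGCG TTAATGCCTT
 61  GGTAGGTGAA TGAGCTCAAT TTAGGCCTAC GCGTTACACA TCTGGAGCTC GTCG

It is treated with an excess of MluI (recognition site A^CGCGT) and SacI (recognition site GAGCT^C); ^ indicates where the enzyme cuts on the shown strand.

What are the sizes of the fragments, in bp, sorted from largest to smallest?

30, 29, 22, 20, 13 bp

MluI sites (ACGCGT) start at positions 17, 46, 89.
MluI cuts after the first base of each site, so after positions 17, 46, 89.
SacI sites (GAGCTC) start at positions 72, 105.
SacI cuts after base 5 of each site (before the last base), so after positions 76, 109.
Combined cut positions: 17, 46, 76, 89, 109.
Circular molecule, 5 cuts → 5 fragments:
  18–46 → 29 bp
  47–76 → 30 bp
  77–89 → 13 bp
  90–109 → 20 bp
  110–114 then 1–17 → 5 + 17 = 22 bp
Sorted largest to smallest: 30, 29, 22, 20, 13 bp.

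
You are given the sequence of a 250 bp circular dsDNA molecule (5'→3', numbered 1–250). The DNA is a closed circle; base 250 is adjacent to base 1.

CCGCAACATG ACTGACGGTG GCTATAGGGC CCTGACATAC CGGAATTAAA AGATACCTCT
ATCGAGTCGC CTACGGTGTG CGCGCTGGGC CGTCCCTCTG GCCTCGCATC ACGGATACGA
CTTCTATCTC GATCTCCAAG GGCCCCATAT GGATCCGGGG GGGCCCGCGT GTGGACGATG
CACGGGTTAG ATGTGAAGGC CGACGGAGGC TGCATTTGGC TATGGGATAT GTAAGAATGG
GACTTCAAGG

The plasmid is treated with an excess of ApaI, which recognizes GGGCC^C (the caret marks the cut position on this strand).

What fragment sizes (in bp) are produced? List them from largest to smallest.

ApaI sites (GGGCCC) start at positions 27, 140, 161.
ApaI cuts after base 5 of each site (before the last base), so after positions 31, 144, 165.
Circular molecule, 3 cuts → 3 fragments:
  32–144 → 113 bp
  145–165 → 21 bp
  166–250 then 1–31 → 85 + 31 = 116 bp
Sorted largest to smallest: 116, 113, 21 bp.

116, 113, 21 bp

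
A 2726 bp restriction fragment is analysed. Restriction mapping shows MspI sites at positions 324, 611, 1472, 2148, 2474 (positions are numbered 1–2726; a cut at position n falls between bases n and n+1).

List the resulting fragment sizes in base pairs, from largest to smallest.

Linear molecule, 5 cuts → 6 fragments:
  324 − 0 = 324 bp
  611 − 324 = 287 bp
  1472 − 611 = 861 bp
  2148 − 1472 = 676 bp
  2474 − 2148 = 326 bp
  2726 − 2474 = 252 bp
Sorted largest to smallest: 861, 676, 326, 324, 287, 252 bp.

861, 676, 326, 324, 287, 252 bp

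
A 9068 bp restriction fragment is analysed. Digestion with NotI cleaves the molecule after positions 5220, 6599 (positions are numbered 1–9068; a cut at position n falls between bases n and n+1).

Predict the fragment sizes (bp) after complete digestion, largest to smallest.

5220, 2469, 1379 bp

Linear molecule, 2 cuts → 3 fragments:
  5220 − 0 = 5220 bp
  6599 − 5220 = 1379 bp
  9068 − 6599 = 2469 bp
Sorted largest to smallest: 5220, 2469, 1379 bp.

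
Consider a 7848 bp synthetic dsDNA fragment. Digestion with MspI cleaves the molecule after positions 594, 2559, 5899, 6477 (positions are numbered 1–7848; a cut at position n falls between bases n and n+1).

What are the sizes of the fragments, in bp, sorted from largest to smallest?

3340, 1965, 1371, 594, 578 bp

Linear molecule, 4 cuts → 5 fragments:
  594 − 0 = 594 bp
  2559 − 594 = 1965 bp
  5899 − 2559 = 3340 bp
  6477 − 5899 = 578 bp
  7848 − 6477 = 1371 bp
Sorted largest to smallest: 3340, 1965, 1371, 594, 578 bp.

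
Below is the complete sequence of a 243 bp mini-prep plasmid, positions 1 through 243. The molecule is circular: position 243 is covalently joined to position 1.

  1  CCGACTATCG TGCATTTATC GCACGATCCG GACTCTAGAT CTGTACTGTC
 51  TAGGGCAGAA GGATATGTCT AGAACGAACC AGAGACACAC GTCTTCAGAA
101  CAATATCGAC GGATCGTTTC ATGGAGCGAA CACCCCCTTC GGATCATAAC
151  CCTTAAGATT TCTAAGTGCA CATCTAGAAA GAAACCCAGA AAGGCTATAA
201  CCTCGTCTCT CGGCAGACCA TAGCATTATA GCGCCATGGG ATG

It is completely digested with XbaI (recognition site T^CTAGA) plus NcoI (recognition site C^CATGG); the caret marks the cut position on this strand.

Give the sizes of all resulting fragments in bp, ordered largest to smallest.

105, 61, 43, 34 bp

XbaI sites (TCTAGA) start at positions 34, 68, 173.
XbaI cuts after the first base of each site, so after positions 34, 68, 173.
The NcoI site (CCATGG) starts at position 234.
NcoI cuts after the first base of each site, so after position 234.
Combined cut positions: 34, 68, 173, 234.
Circular molecule, 4 cuts → 4 fragments:
  35–68 → 34 bp
  69–173 → 105 bp
  174–234 → 61 bp
  235–243 then 1–34 → 9 + 34 = 43 bp
Sorted largest to smallest: 105, 61, 43, 34 bp.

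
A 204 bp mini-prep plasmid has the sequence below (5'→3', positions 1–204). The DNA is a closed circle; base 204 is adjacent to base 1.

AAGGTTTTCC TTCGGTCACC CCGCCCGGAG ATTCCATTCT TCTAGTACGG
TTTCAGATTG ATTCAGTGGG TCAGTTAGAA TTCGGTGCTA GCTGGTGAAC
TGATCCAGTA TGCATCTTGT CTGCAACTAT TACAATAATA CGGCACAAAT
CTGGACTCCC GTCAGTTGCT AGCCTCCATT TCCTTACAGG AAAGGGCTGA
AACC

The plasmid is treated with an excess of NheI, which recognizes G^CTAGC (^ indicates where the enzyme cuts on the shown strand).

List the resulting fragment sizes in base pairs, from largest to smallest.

NheI sites (GCTAGC) start at positions 87, 168.
NheI cuts after the first base of each site, so after positions 87, 168.
Circular molecule, 2 cuts → 2 fragments:
  88–168 → 81 bp
  169–204 then 1–87 → 36 + 87 = 123 bp
Sorted largest to smallest: 123, 81 bp.

123, 81 bp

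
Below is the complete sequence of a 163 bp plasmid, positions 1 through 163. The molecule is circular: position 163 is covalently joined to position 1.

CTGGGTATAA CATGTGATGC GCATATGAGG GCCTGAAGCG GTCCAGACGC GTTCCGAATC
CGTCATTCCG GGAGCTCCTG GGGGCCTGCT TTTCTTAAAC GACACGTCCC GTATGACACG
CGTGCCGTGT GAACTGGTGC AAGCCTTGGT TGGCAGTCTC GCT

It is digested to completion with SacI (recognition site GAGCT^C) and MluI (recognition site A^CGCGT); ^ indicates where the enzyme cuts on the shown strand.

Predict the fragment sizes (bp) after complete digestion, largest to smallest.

The SacI site (GAGCTC) starts at position 72.
SacI cuts after base 5 of each site (before the last base), so after position 76.
MluI sites (ACGCGT) start at positions 47, 118.
MluI cuts after the first base of each site, so after positions 47, 118.
Combined cut positions: 47, 76, 118.
Circular molecule, 3 cuts → 3 fragments:
  48–76 → 29 bp
  77–118 → 42 bp
  119–163 then 1–47 → 45 + 47 = 92 bp
Sorted largest to smallest: 92, 42, 29 bp.

92, 42, 29 bp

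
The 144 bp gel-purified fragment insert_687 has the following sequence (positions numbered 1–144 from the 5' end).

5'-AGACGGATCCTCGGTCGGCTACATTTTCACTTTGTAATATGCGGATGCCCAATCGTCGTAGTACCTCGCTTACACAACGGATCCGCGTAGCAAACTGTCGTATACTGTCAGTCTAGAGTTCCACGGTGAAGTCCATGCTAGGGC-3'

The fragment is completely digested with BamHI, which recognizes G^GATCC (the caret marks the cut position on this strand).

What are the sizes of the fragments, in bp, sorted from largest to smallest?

74, 65, 5 bp

BamHI sites (GGATCC) start at positions 5, 79.
BamHI cuts after the first base of each site, so after positions 5, 79.
Linear molecule, 2 cuts → 3 fragments:
  1–5 → 5 bp
  6–79 → 74 bp
  80–144 → 65 bp
Sorted largest to smallest: 74, 65, 5 bp.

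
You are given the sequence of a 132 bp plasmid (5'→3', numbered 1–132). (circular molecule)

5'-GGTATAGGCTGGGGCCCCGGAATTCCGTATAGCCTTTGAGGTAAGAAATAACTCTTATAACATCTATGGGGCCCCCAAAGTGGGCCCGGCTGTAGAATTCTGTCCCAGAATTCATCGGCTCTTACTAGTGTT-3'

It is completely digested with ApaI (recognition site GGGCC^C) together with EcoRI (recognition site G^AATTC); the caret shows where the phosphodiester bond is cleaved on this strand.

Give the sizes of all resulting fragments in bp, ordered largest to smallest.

53, 40, 13, 13, 9, 4 bp

ApaI sites (GGGCCC) start at positions 12, 69, 82.
ApaI cuts after base 5 of each site (before the last base), so after positions 16, 73, 86.
EcoRI sites (GAATTC) start at positions 20, 95, 108.
EcoRI cuts after the first base of each site, so after positions 20, 95, 108.
Combined cut positions: 16, 20, 73, 86, 95, 108.
Circular molecule, 6 cuts → 6 fragments:
  17–20 → 4 bp
  21–73 → 53 bp
  74–86 → 13 bp
  87–95 → 9 bp
  96–108 → 13 bp
  109–132 then 1–16 → 24 + 16 = 40 bp
Sorted largest to smallest: 53, 40, 13, 13, 9, 4 bp.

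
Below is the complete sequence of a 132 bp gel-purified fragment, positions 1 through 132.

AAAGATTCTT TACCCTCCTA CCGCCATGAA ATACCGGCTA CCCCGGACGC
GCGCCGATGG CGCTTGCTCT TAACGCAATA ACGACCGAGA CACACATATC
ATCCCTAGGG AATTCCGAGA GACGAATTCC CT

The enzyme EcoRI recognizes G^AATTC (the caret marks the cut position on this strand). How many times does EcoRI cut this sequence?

GAATTC occurs starting at positions 110, 124.
EcoRI cuts at 2 sites.

2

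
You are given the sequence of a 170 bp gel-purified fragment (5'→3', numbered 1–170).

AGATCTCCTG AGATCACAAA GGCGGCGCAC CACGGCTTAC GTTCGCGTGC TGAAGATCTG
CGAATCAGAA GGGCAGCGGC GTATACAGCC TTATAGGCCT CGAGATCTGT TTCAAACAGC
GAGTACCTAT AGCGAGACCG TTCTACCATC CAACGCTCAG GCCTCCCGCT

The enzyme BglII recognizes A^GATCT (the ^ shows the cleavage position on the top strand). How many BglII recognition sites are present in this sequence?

3

AGATCT occurs starting at positions 1, 54, 103.
BglII cuts at 3 sites.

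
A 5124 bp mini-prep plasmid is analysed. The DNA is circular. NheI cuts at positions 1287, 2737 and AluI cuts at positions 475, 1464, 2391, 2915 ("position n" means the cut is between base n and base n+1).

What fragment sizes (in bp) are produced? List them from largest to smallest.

2684, 927, 812, 346, 178, 177 bp

Combined cut positions (sorted): 475, 1287, 1464, 2391, 2737, 2915.
Circular molecule, 6 cuts → 6 fragments:
  1287 − 475 = 812 bp
  1464 − 1287 = 177 bp
  2391 − 1464 = 927 bp
  2737 − 2391 = 346 bp
  2915 − 2737 = 178 bp
  wrap: 5124 − 2915 + 475 = 2684 bp
Sorted largest to smallest: 2684, 927, 812, 346, 178, 177 bp.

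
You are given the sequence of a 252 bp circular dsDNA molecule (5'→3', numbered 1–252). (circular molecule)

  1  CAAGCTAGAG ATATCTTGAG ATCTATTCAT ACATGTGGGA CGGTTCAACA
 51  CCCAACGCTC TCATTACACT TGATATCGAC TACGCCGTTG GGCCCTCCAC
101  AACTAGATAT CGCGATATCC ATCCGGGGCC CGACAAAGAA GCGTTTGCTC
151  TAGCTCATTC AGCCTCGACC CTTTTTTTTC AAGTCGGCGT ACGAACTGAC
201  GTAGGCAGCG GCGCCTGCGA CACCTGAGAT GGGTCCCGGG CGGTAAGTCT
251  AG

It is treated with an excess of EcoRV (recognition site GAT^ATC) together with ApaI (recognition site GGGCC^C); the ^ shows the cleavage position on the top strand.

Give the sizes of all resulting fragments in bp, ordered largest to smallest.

134, 62, 20, 14, 14, 8 bp

EcoRV sites (GATATC) start at positions 10, 72, 106, 114.
EcoRV cuts after base 3 of each site, so after positions 12, 74, 108, 116.
ApaI sites (GGGCCC) start at positions 90, 126.
ApaI cuts after base 5 of each site (before the last base), so after positions 94, 130.
Combined cut positions: 12, 74, 94, 108, 116, 130.
Circular molecule, 6 cuts → 6 fragments:
  13–74 → 62 bp
  75–94 → 20 bp
  95–108 → 14 bp
  109–116 → 8 bp
  117–130 → 14 bp
  131–252 then 1–12 → 122 + 12 = 134 bp
Sorted largest to smallest: 134, 62, 20, 14, 14, 8 bp.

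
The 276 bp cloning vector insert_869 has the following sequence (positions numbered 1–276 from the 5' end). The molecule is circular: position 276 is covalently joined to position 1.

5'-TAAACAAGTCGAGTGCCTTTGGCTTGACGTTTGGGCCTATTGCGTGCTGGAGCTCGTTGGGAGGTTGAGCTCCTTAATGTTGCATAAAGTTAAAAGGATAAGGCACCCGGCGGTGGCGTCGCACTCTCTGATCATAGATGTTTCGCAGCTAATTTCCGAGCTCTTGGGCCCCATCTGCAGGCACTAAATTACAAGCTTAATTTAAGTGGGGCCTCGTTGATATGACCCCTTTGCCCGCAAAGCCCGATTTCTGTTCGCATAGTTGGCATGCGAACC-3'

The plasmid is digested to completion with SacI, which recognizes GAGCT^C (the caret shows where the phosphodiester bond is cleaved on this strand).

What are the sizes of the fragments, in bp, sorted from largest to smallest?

168, 91, 17 bp

SacI sites (GAGCTC) start at positions 50, 67, 158.
SacI cuts after base 5 of each site (before the last base), so after positions 54, 71, 162.
Circular molecule, 3 cuts → 3 fragments:
  55–71 → 17 bp
  72–162 → 91 bp
  163–276 then 1–54 → 114 + 54 = 168 bp
Sorted largest to smallest: 168, 91, 17 bp.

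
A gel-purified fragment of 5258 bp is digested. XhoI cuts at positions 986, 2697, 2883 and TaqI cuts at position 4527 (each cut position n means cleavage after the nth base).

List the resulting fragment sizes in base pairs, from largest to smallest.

1711, 1644, 986, 731, 186 bp

Combined cut positions (sorted): 986, 2697, 2883, 4527.
Linear molecule, 4 cuts → 5 fragments:
  986 − 0 = 986 bp
  2697 − 986 = 1711 bp
  2883 − 2697 = 186 bp
  4527 − 2883 = 1644 bp
  5258 − 4527 = 731 bp
Sorted largest to smallest: 1711, 1644, 986, 731, 186 bp.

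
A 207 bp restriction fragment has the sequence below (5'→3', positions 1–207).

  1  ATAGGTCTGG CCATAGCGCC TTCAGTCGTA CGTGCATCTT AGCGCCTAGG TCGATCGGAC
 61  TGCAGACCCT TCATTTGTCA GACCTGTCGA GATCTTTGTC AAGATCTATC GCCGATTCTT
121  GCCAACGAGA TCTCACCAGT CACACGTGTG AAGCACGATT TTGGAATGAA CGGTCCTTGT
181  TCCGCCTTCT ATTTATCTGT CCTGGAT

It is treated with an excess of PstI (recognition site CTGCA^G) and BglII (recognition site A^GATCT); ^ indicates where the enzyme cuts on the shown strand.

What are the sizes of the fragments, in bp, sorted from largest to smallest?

The PstI site (CTGCAG) starts at position 60.
PstI cuts after base 5 of each site (before the last base), so after position 64.
BglII sites (AGATCT) start at positions 90, 102, 128.
BglII cuts after the first base of each site, so after positions 90, 102, 128.
Combined cut positions: 64, 90, 102, 128.
Linear molecule, 4 cuts → 5 fragments:
  1–64 → 64 bp
  65–90 → 26 bp
  91–102 → 12 bp
  103–128 → 26 bp
  129–207 → 79 bp
Sorted largest to smallest: 79, 64, 26, 26, 12 bp.

79, 64, 26, 26, 12 bp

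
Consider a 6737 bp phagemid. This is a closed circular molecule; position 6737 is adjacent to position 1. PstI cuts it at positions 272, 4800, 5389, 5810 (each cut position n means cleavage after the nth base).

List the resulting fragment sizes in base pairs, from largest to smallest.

4528, 1199, 589, 421 bp

Circular molecule, 4 cuts → 4 fragments:
  4800 − 272 = 4528 bp
  5389 − 4800 = 589 bp
  5810 − 5389 = 421 bp
  wrap: 6737 − 5810 + 272 = 1199 bp
Sorted largest to smallest: 4528, 1199, 589, 421 bp.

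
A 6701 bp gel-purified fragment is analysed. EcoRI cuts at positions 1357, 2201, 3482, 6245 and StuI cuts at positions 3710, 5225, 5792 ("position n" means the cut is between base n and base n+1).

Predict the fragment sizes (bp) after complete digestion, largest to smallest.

1515, 1357, 1281, 844, 567, 456, 453, 228 bp

Combined cut positions (sorted): 1357, 2201, 3482, 3710, 5225, 5792, 6245.
Linear molecule, 7 cuts → 8 fragments:
  1357 − 0 = 1357 bp
  2201 − 1357 = 844 bp
  3482 − 2201 = 1281 bp
  3710 − 3482 = 228 bp
  5225 − 3710 = 1515 bp
  5792 − 5225 = 567 bp
  6245 − 5792 = 453 bp
  6701 − 6245 = 456 bp
Sorted largest to smallest: 1515, 1357, 1281, 844, 567, 456, 453, 228 bp.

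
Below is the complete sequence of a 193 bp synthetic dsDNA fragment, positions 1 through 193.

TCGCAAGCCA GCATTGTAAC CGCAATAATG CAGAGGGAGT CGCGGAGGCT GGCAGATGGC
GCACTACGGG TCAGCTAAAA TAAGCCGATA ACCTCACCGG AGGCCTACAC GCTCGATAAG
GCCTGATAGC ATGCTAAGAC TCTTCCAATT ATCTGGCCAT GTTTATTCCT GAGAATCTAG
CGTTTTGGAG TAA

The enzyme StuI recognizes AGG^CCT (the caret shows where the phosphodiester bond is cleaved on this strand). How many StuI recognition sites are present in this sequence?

2

AGGCCT occurs starting at positions 101, 119.
StuI cuts at 2 sites.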